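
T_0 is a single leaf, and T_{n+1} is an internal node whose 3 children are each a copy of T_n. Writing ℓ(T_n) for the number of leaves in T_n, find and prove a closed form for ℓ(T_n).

Claim: ℓ(T_n) = 3^n.

Base case: ℓ(T_0) = 1, and 3^0 = 1.
Assume ℓ(T_r) = 3^r.
Then ℓ(T_{r+1}) = 3·ℓ(T_r) = 3·3^r = 3^{r+1}.
By induction, ℓ(T_n) = 3^n for all n ≥ 0.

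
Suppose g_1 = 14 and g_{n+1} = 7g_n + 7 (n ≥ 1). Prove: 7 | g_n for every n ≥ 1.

Base case: g_1 = 14 = 7·2, so 7 | g_1.
Assume 7 | g_r, so g_r = 7t for some integer t.
Then g_{r+1} = 7g_r + 7 = 7·(7t) + 7 = 7(7t + 1), so 7 | g_{r+1}.
This completes the inductive step, so 7 | g_n for all n ≥ 1.

7 | g_n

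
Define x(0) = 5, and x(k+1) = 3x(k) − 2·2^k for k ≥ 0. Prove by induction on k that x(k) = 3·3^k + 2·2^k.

Base case: x(0) = 5, and 3·3^0 + 2·2^0 = 3 + 2 = 5.
Assume x(r) = 3·3^r + 2·2^r for some r ≥ 0.
Then x(r+1) = 3x(r) − 2·2^r = 3·(3·3^r + 2·2^r) − 2·2^r = 3·3^{r+1} + 6·2^r − 2·2^r = 3·3^{r+1} + 4·2^r = 3·3^{r+1} + 2·2^{r+1}.
This completes the inductive step, so x(k) = 3·3^k + 2·2^k for all k ≥ 0.

x(k) = 3·3^k + 2·2^k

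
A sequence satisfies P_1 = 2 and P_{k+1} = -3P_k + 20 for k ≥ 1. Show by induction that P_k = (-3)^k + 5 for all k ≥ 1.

Base case: P_1 = 2, and (-3)^1 + 5 = -3 + 5 = 2.
Assume P_j = (-3)^j + 5 for some j ≥ 1.
Then P_{j+1} = -3P_j + 20 = -3·((-3)^j + 5) + 20 = -3·(-3)^j − 15 + 20 = (-3)^{j+1} + 5.
By induction, P_k = (-3)^k + 5 for all k ≥ 1.

P_k = (-3)^k + 5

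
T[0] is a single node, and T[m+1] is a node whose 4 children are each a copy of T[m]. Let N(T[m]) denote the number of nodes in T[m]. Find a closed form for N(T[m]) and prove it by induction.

Claim: N(T[m]) = (4^{m+1} − 1)/3.

Base case: N(T[0]) = 1, and (4^{0+1} − 1)/3 = 1.
Assume N(T[j]) = (4^{j+1} − 1)/3.
Then N(T[j+1]) = 1 + 4N(T[j]) = 1 + 4·(4^{j+1} − 1)/3 = 1 + (4^{j+2} − 4)/3 = (3 + 4^{j+2} − 4)/3 = (4^{j+2} − 1)/3.
Hence N(T[m]) = (4^{m+1} − 1)/3 for every m ≥ 0, by induction.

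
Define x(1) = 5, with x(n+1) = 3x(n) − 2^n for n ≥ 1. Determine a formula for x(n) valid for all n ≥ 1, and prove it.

Claim: x(n) = 3^n + 2^n.

Base case: x(1) = 5, and 3^1 + 2^1 = 3 + 2 = 5.
Assume x(r) = 3^r + 2^r for some r ≥ 1.
Then x(r+1) = 3x(r) − 2^r = 3·(3^r + 2^r) − 2^r = 3^{r+1} + 3·2^r − 2^r = 3^{r+1} + 2·2^r = 3^{r+1} + 2^{r+1}.
By induction, x(n) = 3^n + 2^n for all n ≥ 1.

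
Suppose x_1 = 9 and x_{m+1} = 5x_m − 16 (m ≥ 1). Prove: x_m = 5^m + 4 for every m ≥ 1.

Base case: x_1 = 9, and 5^1 + 4 = 5 + 4 = 9.
Assume x_r = 5^r + 4 for some r ≥ 1.
Then x_{r+1} = 5x_r − 16 = 5·(5^r + 4) − 16 = 5^{r+1} + 20 − 16 = 5^{r+1} + 4.
By induction, x_m = 5^m + 4 for all m ≥ 1.

x_m = 5^m + 4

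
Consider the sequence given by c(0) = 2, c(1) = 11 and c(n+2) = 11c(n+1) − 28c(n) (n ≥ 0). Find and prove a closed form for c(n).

Claim: c(n) = 7^n + 4^n.

Base cases: c(0) = 2 and 7^0 + 4^0 = 2; c(1) = 11 and 7^1 + 4^1 = 11.
Assume c(j) = 7^j + 4^j for all 0 ≤ j ≤ m, where m ≥ 1.
Then c(m+1) = 11c(m) − 28c(m−1) = 11·(7^m + 4^m) − 28·(7^{m−1} + 4^{m−1}) = (11·7 − 28)7^{m−1} + (11·4 − 28)4^{m−1} = 49·7^{m−1} + 16·4^{m−1} = 7^{m+1} + 4^{m+1}.
By strong induction, c(n) = 7^n + 4^n for all n ≥ 0.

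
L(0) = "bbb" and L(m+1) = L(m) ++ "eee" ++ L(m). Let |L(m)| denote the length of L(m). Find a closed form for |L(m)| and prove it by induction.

Claim: |L(m)| = 6·2^m − 3.

Base case: |L(0)| = 3, and 6·2^0 − 3 = 3.
Assume |L(k)| = 6·2^k − 3.
Then |L(k+1)| = |L(k)| + 3 + |L(k)| = 2|L(k)| + 3 = 2(6·2^k − 3) + 3 = 6·2^{k+1} − 6 + 3 = 6·2^{k+1} − 3.
By induction, |L(m)| = 6·2^m − 3 for all m ≥ 0.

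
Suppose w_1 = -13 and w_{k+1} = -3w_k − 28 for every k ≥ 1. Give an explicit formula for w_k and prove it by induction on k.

Claim: w_k = 2·(-3)^k − 7.

Base case: w_1 = -13, and 2·(-3)^1 − 7 = -6 − 7 = -13.
Assume w_j = 2·(-3)^j − 7 for some j ≥ 1.
Then w_{j+1} = -3w_j − 28 = -3·(2·(-3)^j − 7) − 28 = -6·(-3)^j + 21 − 28 = 2·(-3)^{j+1} − 7.
This completes the inductive step, so w_k = 2·(-3)^k − 7 for all k ≥ 1.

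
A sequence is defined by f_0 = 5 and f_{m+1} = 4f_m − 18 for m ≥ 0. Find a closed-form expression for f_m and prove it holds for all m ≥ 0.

Claim: f_m = -4^m + 6.

Base case: f_0 = 5, and -4^0 + 6 = -1 + 6 = 5.
Assume f_j = -4^j + 6 for some j ≥ 0.
Then f_{j+1} = 4f_j − 18 = 4·(-4^j + 6) − 18 = -4^{j+1} + 24 − 18 = -4^{j+1} + 6.
This completes the inductive step, so f_m = -4^m + 6 for all m ≥ 0.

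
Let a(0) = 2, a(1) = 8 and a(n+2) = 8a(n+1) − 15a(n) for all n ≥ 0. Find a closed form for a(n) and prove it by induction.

Claim: a(n) = 5^n + 3^n.

Base cases: a(0) = 2 and 5^0 + 3^0 = 2; a(1) = 8 and 5^1 + 3^1 = 8.
Assume a(j) = 5^j + 3^j for all 0 ≤ j ≤ r, where r ≥ 1.
Then a(r+1) = 8a(r) − 15a(r−1) = 8·(5^r + 3^r) − 15·(5^{r−1} + 3^{r−1}) = (8·5 − 15)5^{r−1} + (8·3 − 15)3^{r−1} = 25·5^{r−1} + 9·3^{r−1} = 5^{r+1} + 3^{r+1}.
By strong induction, a(n) = 5^n + 3^n for all n ≥ 0.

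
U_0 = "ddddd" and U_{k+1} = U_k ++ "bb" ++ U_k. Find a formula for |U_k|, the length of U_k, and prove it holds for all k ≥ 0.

Claim: |U_k| = 7·2^k − 2.

Base case: |U_0| = 5, and 7·2^0 − 2 = 5.
Assume |U_r| = 7·2^r − 2.
Then |U_{r+1}| = |U_r| + 2 + |U_r| = 2|U_r| + 2 = 2(7·2^r − 2) + 2 = 7·2^{r+1} − 4 + 2 = 7·2^{r+1} − 2.
Hence |U_k| = 7·2^k − 2 for every k ≥ 0, by induction.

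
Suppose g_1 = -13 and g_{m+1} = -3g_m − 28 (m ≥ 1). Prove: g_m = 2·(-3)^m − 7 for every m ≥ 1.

Base case: g_1 = -13, and 2·(-3)^1 − 7 = -6 − 7 = -13.
Assume g_r = 2·(-3)^r − 7 for some r ≥ 1.
Then g_{r+1} = -3g_r − 28 = -3·(2·(-3)^r − 7) − 28 = -6·(-3)^r + 21 − 28 = 2·(-3)^{r+1} − 7.
By induction, g_m = 2·(-3)^m − 7 for all m ≥ 1.

g_m = 2·(-3)^m − 7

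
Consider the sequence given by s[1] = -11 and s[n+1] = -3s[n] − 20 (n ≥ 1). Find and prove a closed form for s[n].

Claim: s[n] = 2·(-3)^n − 5.

Base case: s[1] = -11, and 2·(-3)^1 − 5 = -6 − 5 = -11.
Assume s[j] = 2·(-3)^j − 5 for some j ≥ 1.
Then s[j+1] = -3s[j] − 20 = -3·(2·(-3)^j − 5) − 20 = -6·(-3)^j + 15 − 20 = 2·(-3)^{j+1} − 5.
Hence s[n] = 2·(-3)^n − 5 for every n ≥ 1, by induction.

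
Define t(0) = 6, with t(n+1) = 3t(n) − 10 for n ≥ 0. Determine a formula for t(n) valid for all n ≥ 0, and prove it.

Claim: t(n) = 3^n + 5.

Base case: t(0) = 6, and 3^0 + 5 = 1 + 5 = 6.
Assume t(m) = 3^m + 5 for some m ≥ 0.
Then t(m+1) = 3t(m) − 10 = 3·(3^m + 5) − 10 = 3^{m+1} + 15 − 10 = 3^{m+1} + 5.
This completes the inductive step, so t(n) = 3^n + 5 for all n ≥ 0.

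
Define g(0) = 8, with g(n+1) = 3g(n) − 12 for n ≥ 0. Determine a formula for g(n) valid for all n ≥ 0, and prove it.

Claim: g(n) = 2·3^n + 6.

Base case: g(0) = 8, and 2·3^0 + 6 = 2 + 6 = 8.
Assume g(r) = 2·3^r + 6 for some r ≥ 0.
Then g(r+1) = 3g(r) − 12 = 3·(2·3^r + 6) − 12 = 6·3^r + 18 − 12 = 2·3^{r+1} + 6.
Hence g(n) = 2·3^n + 6 for every n ≥ 0, by induction.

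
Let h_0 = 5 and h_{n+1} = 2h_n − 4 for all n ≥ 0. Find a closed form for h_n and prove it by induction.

Claim: h_n = 2^n + 4.

Base case: h_0 = 5, and 2^0 + 4 = 1 + 4 = 5.
Assume h_k = 2^k + 4 for some k ≥ 0.
Then h_{k+1} = 2h_k − 4 = 2·(2^k + 4) − 4 = 2^{k+1} + 8 − 4 = 2^{k+1} + 4.
This completes the inductive step, so h_n = 2^n + 4 for all n ≥ 0.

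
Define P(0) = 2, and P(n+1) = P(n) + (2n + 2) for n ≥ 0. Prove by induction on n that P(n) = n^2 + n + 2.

Base case: P(0) = 2, and 0^2 + 0 + 2 = 2.
Assume P(r) = r^2 + r + 2.
Then P(r+1) = P(r) + (2r + 2) = (r^2 + r + 2) + (2r + 2) = r^2 + 3r + 4,
and (r+1)^2 + (r+1) + 2 = r^2 + 3r + 4.
By induction, P(n) = n^2 + n + 2 for all n ≥ 0.

P(n) = n^2 + n + 2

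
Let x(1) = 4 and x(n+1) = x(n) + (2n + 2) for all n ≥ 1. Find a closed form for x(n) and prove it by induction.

Claim: x(n) = n^2 + n + 2.

Base case: x(1) = 4, and 1^2 + 1 + 2 = 4.
Assume x(j) = j^2 + j + 2.
Then x(j+1) = x(j) + (2j + 2) = (j^2 + j + 2) + (2j + 2) = j^2 + 3j + 4,
and (j+1)^2 + (j+1) + 2 = j^2 + 3j + 4.
By induction, x(n) = n^2 + n + 2 for all n ≥ 1.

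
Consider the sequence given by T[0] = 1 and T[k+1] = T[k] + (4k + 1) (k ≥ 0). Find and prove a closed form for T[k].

Claim: T[k] = 2k^2 − k + 1.

Base case: T[0] = 1, and 2·0^2 − 0 + 1 = 1.
Assume T[r] = 2r^2 − r + 1.
Then T[r+1] = T[r] + (4r + 1) = (2r^2 − r + 1) + (4r + 1) = 2r^2 + 3r + 2,
and 2·(r+1)^2 − (r+1) + 1 = 2r^2 + 3r + 2.
Hence T[k] = 2k^2 − k + 1 for every k ≥ 0, by induction.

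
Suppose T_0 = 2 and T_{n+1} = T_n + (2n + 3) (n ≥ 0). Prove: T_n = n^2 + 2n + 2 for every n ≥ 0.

Base case: T_0 = 2, and 0^2 + 2·0 + 2 = 2.
Assume T_m = m^2 + 2m + 2.
Then T_{m+1} = T_m + (2m + 3) = (m^2 + 2m + 2) + (2m + 3) = m^2 + 4m + 5,
and (m+1)^2 + 2·(m+1) + 2 = m^2 + 4m + 5.
Hence T_n = n^2 + 2n + 2 for every n ≥ 0, by induction.

T_n = n^2 + 2n + 2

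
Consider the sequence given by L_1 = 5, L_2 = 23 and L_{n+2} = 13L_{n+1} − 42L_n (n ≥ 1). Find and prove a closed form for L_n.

Claim: L_n = 2·6^n − 7^n.

Base cases: L_1 = 5 and 2·6^1 − 7^1 = 5; L_2 = 23 and 2·6^2 − 7^2 = 23.
Assume L_i = 2·6^i − 7^i for all 1 ≤ i ≤ j, where j ≥ 2.
Then L_{j+1} = 13L_j − 42L_{j−1} = 13·(2·6^j − 7^j) − 42·(2·6^{j−1} − 7^{j−1}) = 2·(13·6 − 42)6^{j−1} − (13·7 − 42)7^{j−1} = 72·6^{j−1} − 49·7^{j−1} = 2·6^{j+1} − 7^{j+1}.
This completes the inductive step, so L_n = 2·6^n − 7^n for all n ≥ 1.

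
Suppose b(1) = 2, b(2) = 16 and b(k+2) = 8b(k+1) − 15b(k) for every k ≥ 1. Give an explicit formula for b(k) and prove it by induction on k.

Claim: b(k) = 5^k − 3^k.

Base cases: b(1) = 2 and 5^1 − 3^1 = 2; b(2) = 16 and 5^2 − 3^2 = 16.
Assume b(i) = 5^i − 3^i for all 1 ≤ i ≤ j, where j ≥ 2.
Then b(j+1) = 8b(j) − 15b(j−1) = 8·(5^j − 3^j) − 15·(5^{j−1} − 3^{j−1}) = (8·5 − 15)5^{j−1} − (8·3 − 15)3^{j−1} = 25·5^{j−1} − 9·3^{j−1} = 5^{j+1} − 3^{j+1}.
This completes the inductive step, so b(k) = 5^k − 3^k for all k ≥ 1.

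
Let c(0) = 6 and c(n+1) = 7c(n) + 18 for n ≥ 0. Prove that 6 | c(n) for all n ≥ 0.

Base case: c(0) = 6 = 6·1, so 6 | c(0).
Assume 6 | c(j), so c(j) = 6t for some integer t.
Then c(j+1) = 7c(j) + 18 = 7·(6t) + 18 = 6(7t + 3), so 6 | c(j+1).
Hence 6 | c(n) for every n ≥ 0, by induction.

6 | c(n)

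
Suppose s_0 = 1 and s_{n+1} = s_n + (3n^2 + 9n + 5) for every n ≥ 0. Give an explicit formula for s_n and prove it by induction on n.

Claim: s_n = n^3 + 3n^2 + n + 1.

Base case: s_0 = 1, and 0^3 + 3·0^2 + 0 + 1 = 1.
Assume s_k = k^3 + 3k^2 + k + 1.
Then s_{k+1} = s_k + (3k^2 + 9k + 5) = (k^3 + 3k^2 + k + 1) + (3k^2 + 9k + 5) = k^3 + 6k^2 + 10k + 6,
and (k+1)^3 + 3·(k+1)^2 + (k+1) + 1 = k^3 + 6k^2 + 10k + 6.
By induction, s_n = n^3 + 3n^2 + n + 1 for all n ≥ 0.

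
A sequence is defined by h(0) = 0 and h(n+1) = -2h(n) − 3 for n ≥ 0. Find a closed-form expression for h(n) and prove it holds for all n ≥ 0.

Claim: h(n) = (-2)^n − 1.

Base case: h(0) = 0, and (-2)^0 − 1 = 1 − 1 = 0.
Assume h(r) = (-2)^r − 1 for some r ≥ 0.
Then h(r+1) = -2h(r) − 3 = -2·((-2)^r − 1) − 3 = -2·(-2)^r + 2 − 3 = (-2)^{r+1} − 1.
By induction, h(n) = (-2)^n − 1 for all n ≥ 0.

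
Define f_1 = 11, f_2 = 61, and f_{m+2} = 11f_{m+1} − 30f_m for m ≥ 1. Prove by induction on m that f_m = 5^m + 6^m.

Base cases: f_1 = 11 and 5^1 + 6^1 = 11; f_2 = 61 and 5^2 + 6^2 = 61.
Assume f_j = 5^j + 6^j for all 1 ≤ j ≤ k, where k ≥ 2.
Then f_{k+1} = 11f_k − 30f_{k−1} = 11·(5^k + 6^k) − 30·(5^{k−1} + 6^{k−1}) = (11·5 − 30)5^{k−1} + (11·6 − 30)6^{k−1} = 25·5^{k−1} + 36·6^{k−1} = 5^{k+1} + 6^{k+1}.
By strong induction, f_m = 5^m + 6^m for all m ≥ 1.

f_m = 5^m + 6^m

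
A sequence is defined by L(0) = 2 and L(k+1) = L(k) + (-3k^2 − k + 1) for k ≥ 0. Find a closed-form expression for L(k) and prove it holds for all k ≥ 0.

Claim: L(k) = -k^3 + k^2 + k + 2.

Base case: L(0) = 2, and -0^3 + 0^2 + 0 + 2 = 2.
Assume L(j) = -j^3 + j^2 + j + 2.
Then L(j+1) = L(j) + (-3j^2 − j + 1) = (-j^3 + j^2 + j + 2) + (-3j^2 − j + 1) = -j^3 − 2j^2 + 3,
and -(j+1)^3 + (j+1)^2 + (j+1) + 2 = -j^3 − 2j^2 + 3.
By induction, L(k) = -k^3 + k^2 + k + 2 for all k ≥ 0.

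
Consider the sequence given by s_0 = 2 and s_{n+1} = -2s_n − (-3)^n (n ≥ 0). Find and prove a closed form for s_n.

Claim: s_n = (-2)^n + (-3)^n.

Base case: s_0 = 2, and (-2)^0 + (-3)^0 = 1 + 1 = 2.
Assume s_m = (-2)^m + (-3)^m for some m ≥ 0.
Then s_{m+1} = -2s_m − (-3)^m = -2·((-2)^m + (-3)^m) − (-3)^m = (-2)^{m+1} − 2·(-3)^m − (-3)^m = (-2)^{m+1} − 3·(-3)^m = (-2)^{m+1} + (-3)^{m+1}.
Hence s_n = (-2)^n + (-3)^n for every n ≥ 0, by induction.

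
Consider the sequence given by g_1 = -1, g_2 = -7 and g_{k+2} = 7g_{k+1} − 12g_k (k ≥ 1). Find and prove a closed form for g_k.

Claim: g_k = -4^k + 3^k.

Base cases: g_1 = -1 and -4^1 + 3^1 = -1; g_2 = -7 and -4^2 + 3^2 = -7.
Assume g_j = -4^j + 3^j for all 1 ≤ j ≤ m, where m ≥ 2.
Then g_{m+1} = 7g_m − 12g_{m−1} = 7·(-4^m + 3^m) − 12·(-4^{m−1} + 3^{m−1}) = -(7·4 − 12)4^{m−1} + (7·3 − 12)3^{m−1} = -16·4^{m−1} + 9·3^{m−1} = -4^{m+1} + 3^{m+1}.
Hence g_k = -4^k + 3^k for every k ≥ 1, by strong induction.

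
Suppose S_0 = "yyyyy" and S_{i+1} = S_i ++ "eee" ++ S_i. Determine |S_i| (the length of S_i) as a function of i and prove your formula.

Claim: |S_i| = 2^{i+3} − 3.

Base case: |S_0| = 5, and 2^{0+3} − 3 = 5.
Assume |S_m| = 2^{m+3} − 3.
Then |S_{m+1}| = |S_m| + 3 + |S_m| = 2|S_m| + 3 = 2(2^{m+3} − 3) + 3 = 2^{m+1+3} − 6 + 3 = 2^{m+1+3} − 3.
This completes the inductive step, so |S_i| = 2^{i+3} − 3 for all i ≥ 0.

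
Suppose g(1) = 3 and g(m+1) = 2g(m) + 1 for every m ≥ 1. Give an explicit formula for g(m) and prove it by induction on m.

Claim: g(m) = 2^{m+1} − 1.

Base case: g(1) = 3, and 2^{1+1} − 1 = 4 − 1 = 3.
Assume g(r) = 2^{r+1} − 1 for some r ≥ 1.
Then g(r+1) = 2g(r) + 1 = 2·(2^{r+1} − 1) + 1 = 2^{r+2} − 2 + 1 = 2^{r+2} − 1.
By induction, g(m) = 2^{m+1} − 1 for all m ≥ 1.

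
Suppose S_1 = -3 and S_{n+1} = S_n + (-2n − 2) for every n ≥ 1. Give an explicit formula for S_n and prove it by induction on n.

Claim: S_n = -n^2 − n − 1.

Base case: S_1 = -3, and -1^2 − 1 − 1 = -3.
Assume S_j = -j^2 − j − 1.
Then S_{j+1} = S_j + (-2j − 2) = (-j^2 − j − 1) + (-2j − 2) = -j^2 − 3j − 3,
and -(j+1)^2 − (j+1) − 1 = -j^2 − 3j − 3.
This completes the inductive step, so S_n = -n^2 − n − 1 for all n ≥ 1.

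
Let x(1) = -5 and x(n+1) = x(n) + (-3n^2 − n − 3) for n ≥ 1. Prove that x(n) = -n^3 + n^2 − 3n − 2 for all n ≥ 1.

Base case: x(1) = -5, and -1^3 + 1^2 − 3·1 − 2 = -5.
Assume x(j) = -j^3 + j^2 − 3j − 2.
Then x(j+1) = x(j) + (-3j^2 − j − 3) = (-j^3 + j^2 − 3j − 2) + (-3j^2 − j − 3) = -j^3 − 2j^2 − 4j − 5,
and -(j+1)^3 + (j+1)^2 − 3·(j+1) − 2 = -j^3 − 2j^2 − 4j − 5.
This completes the inductive step, so x(n) = -n^3 + n^2 − 3n − 2 for all n ≥ 1.

x(n) = -n^3 + n^2 − 3n − 2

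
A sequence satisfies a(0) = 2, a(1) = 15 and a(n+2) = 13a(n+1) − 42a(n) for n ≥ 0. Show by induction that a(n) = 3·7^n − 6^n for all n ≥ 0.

Base cases: a(0) = 2 and 3·7^0 − 6^0 = 2; a(1) = 15 and 3·7^1 − 6^1 = 15.
Assume a(j) = 3·7^j − 6^j for all 0 ≤ j ≤ k, where k ≥ 1.
Then a(k+1) = 13a(k) − 42a(k−1) = 13·(3·7^k − 6^k) − 42·(3·7^{k−1} − 6^{k−1}) = 3·(13·7 − 42)7^{k−1} − (13·6 − 42)6^{k−1} = 147·7^{k−1} − 36·6^{k−1} = 3·7^{k+1} − 6^{k+1}.
Hence a(n) = 3·7^n − 6^n for every n ≥ 0, by strong induction.

a(n) = 3·7^n − 6^n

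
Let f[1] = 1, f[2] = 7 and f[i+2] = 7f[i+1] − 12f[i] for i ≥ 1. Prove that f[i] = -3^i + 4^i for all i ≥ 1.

Base cases: f[1] = 1 and -3^1 + 4^1 = 1; f[2] = 7 and -3^2 + 4^2 = 7.
Assume f[j] = -3^j + 4^j for all 1 ≤ j ≤ m, where m ≥ 2.
Then f[m+1] = 7f[m] − 12f[m−1] = 7·(-3^m + 4^m) − 12·(-3^{m−1} + 4^{m−1}) = -(7·3 − 12)3^{m−1} + (7·4 − 12)4^{m−1} = -9·3^{m−1} + 16·4^{m−1} = -3^{m+1} + 4^{m+1}.
So the formula holds for m+1, and by strong induction f[i] = -3^i + 4^i for all i ≥ 1.

f[i] = -3^i + 4^i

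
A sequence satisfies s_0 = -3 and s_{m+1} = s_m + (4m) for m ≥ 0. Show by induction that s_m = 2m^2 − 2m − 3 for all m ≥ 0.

Base case: s_0 = -3, and 2·0^2 − 2·0 − 3 = -3.
Assume s_r = 2r^2 − 2r − 3.
Then s_{r+1} = s_r + (4r) = (2r^2 − 2r − 3) + (4r) = 2r^2 + 2r − 3,
and 2·(r+1)^2 − 2·(r+1) − 3 = 2r^2 + 2r − 3.
This completes the inductive step, so s_m = 2m^2 − 2m − 3 for all m ≥ 0.

s_m = 2m^2 − 2m − 3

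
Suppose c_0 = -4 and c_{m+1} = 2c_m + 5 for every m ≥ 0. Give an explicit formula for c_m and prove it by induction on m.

Claim: c_m = 2^m − 5.

Base case: c_0 = -4, and 2^0 − 5 = 1 − 5 = -4.
Assume c_k = 2^k − 5 for some k ≥ 0.
Then c_{k+1} = 2c_k + 5 = 2·(2^k − 5) + 5 = 2^{k+1} − 10 + 5 = 2^{k+1} − 5.
Hence c_m = 2^m − 5 for every m ≥ 0, by induction.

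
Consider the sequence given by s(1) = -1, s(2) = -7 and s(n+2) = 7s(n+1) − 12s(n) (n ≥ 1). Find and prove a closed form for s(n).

Claim: s(n) = -4^n + 3^n.

Base cases: s(1) = -1 and -4^1 + 3^1 = -1; s(2) = -7 and -4^2 + 3^2 = -7.
Assume s(j) = -4^j + 3^j for all 1 ≤ j ≤ k, where k ≥ 2.
Then s(k+1) = 7s(k) − 12s(k−1) = 7·(-4^k + 3^k) − 12·(-4^{k−1} + 3^{k−1}) = -(7·4 − 12)4^{k−1} + (7·3 − 12)3^{k−1} = -16·4^{k−1} + 9·3^{k−1} = -4^{k+1} + 3^{k+1}.
By strong induction, s(n) = -4^n + 3^n for all n ≥ 1.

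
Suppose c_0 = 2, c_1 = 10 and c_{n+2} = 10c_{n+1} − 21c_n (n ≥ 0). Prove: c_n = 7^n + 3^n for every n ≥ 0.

Base cases: c_0 = 2 and 7^0 + 3^0 = 2; c_1 = 10 and 7^1 + 3^1 = 10.
Assume c_j = 7^j + 3^j for all 0 ≤ j ≤ k, where k ≥ 1.
Then c_{k+1} = 10c_k − 21c_{k−1} = 10·(7^k + 3^k) − 21·(7^{k−1} + 3^{k−1}) = (10·7 − 21)7^{k−1} + (10·3 − 21)3^{k−1} = 49·7^{k−1} + 9·3^{k−1} = 7^{k+1} + 3^{k+1}.
Hence c_n = 7^n + 3^n for every n ≥ 0, by strong induction.

c_n = 7^n + 3^n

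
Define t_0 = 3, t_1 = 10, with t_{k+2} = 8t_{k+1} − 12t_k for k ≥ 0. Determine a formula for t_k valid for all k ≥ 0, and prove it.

Claim: t_k = 6^k + 2·2^k.

Base cases: t_0 = 3 and 6^0 + 2·2^0 = 3; t_1 = 10 and 6^1 + 2·2^1 = 10.
Assume t_j = 6^j + 2·2^j for all 0 ≤ j ≤ m, where m ≥ 1.
Then t_{m+1} = 8t_m − 12t_{m−1} = 8·(6^m + 2·2^m) − 12·(6^{m−1} + 2·2^{m−1}) = (8·6 − 12)6^{m−1} + 2·(8·2 − 12)2^{m−1} = 36·6^{m−1} + 8·2^{m−1} = 6^{m+1} + 2·2^{m+1}.
This completes the inductive step, so t_k = 6^k + 2·2^k for all k ≥ 0.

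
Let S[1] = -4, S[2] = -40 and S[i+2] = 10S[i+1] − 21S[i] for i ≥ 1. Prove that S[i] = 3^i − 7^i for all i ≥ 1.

Base cases: S[1] = -4 and 3^1 − 7^1 = -4; S[2] = -40 and 3^2 − 7^2 = -40.
Assume S[t] = 3^t − 7^t for all 1 ≤ t ≤ j, where j ≥ 2.
Then S[j+1] = 10S[j] − 21S[j−1] = 10·(3^j − 7^j) − 21·(3^{j−1} − 7^{j−1}) = (10·3 − 21)3^{j−1} − (10·7 − 21)7^{j−1} = 9·3^{j−1} − 49·7^{j−1} = 3^{j+1} − 7^{j+1}.
This completes the inductive step, so S[i] = 3^i − 7^i for all i ≥ 1.

S[i] = 3^i − 7^i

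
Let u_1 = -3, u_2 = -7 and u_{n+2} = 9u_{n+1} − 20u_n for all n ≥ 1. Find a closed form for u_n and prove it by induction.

Claim: u_n = 5^n − 2·4^n.

Base cases: u_1 = -3 and 5^1 − 2·4^1 = -3; u_2 = -7 and 5^2 − 2·4^2 = -7.
Assume u_j = 5^j − 2·4^j for all 1 ≤ j ≤ r, where r ≥ 2.
Then u_{r+1} = 9u_r − 20u_{r−1} = 9·(5^r − 2·4^r) − 20·(5^{r−1} − 2·4^{r−1}) = (9·5 − 20)5^{r−1} − 2·(9·4 − 20)4^{r−1} = 25·5^{r−1} − 32·4^{r−1} = 5^{r+1} − 2·4^{r+1}.
Hence u_n = 5^n − 2·4^n for every n ≥ 1, by strong induction.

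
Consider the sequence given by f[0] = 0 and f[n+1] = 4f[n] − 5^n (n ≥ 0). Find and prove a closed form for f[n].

Claim: f[n] = 4^n − 5^n.

Base case: f[0] = 0, and 4^0 − 5^0 = 1 − 1 = 0.
Assume f[k] = 4^k − 5^k for some k ≥ 0.
Then f[k+1] = 4f[k] − 5^k = 4·(4^k − 5^k) − 5^k = 4^{k+1} − 4·5^k − 5^k = 4^{k+1} − 5·5^k = 4^{k+1} − 5^{k+1}.
Hence f[n] = 4^n − 5^n for every n ≥ 0, by induction.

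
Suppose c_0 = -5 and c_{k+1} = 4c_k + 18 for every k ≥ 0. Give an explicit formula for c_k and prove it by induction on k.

Claim: c_k = 4^k − 6.

Base case: c_0 = -5, and 4^0 − 6 = 1 − 6 = -5.
Assume c_m = 4^m − 6 for some m ≥ 0.
Then c_{m+1} = 4c_m + 18 = 4·(4^m − 6) + 18 = 4^{m+1} − 24 + 18 = 4^{m+1} − 6.
This completes the inductive step, so c_k = 4^k − 6 for all k ≥ 0.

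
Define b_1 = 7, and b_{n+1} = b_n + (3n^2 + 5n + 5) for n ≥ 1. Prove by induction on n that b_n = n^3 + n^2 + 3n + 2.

Base case: b_1 = 7, and 1^3 + 1^2 + 3·1 + 2 = 7.
Assume b_j = j^3 + j^2 + 3j + 2.
Then b_{j+1} = b_j + (3j^2 + 5j + 5) = (j^3 + j^2 + 3j + 2) + (3j^2 + 5j + 5) = j^3 + 4j^2 + 8j + 7,
and (j+1)^3 + (j+1)^2 + 3·(j+1) + 2 = j^3 + 4j^2 + 8j + 7.
Hence b_n = n^3 + n^2 + 3n + 2 for every n ≥ 1, by induction.

b_n = n^3 + n^2 + 3n + 2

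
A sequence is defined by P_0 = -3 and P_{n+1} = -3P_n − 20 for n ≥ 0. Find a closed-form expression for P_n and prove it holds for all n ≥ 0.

Claim: P_n = 2·(-3)^n − 5.

Base case: P_0 = -3, and 2·(-3)^0 − 5 = 2 − 5 = -3.
Assume P_m = 2·(-3)^m − 5 for some m ≥ 0.
Then P_{m+1} = -3P_m − 20 = -3·(2·(-3)^m − 5) − 20 = -6·(-3)^m + 15 − 20 = 2·(-3)^{m+1} − 5.
So the formula holds for m+1, and by induction P_n = 2·(-3)^n − 5 for all n ≥ 0.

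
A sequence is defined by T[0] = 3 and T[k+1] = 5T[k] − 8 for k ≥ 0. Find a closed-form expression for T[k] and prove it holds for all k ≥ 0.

Claim: T[k] = 5^k + 2.

Base case: T[0] = 3, and 5^0 + 2 = 1 + 2 = 3.
Assume T[r] = 5^r + 2 for some r ≥ 0.
Then T[r+1] = 5T[r] − 8 = 5·(5^r + 2) − 8 = 5^{r+1} + 10 − 8 = 5^{r+1} + 2.
Hence T[k] = 5^k + 2 for every k ≥ 0, by induction.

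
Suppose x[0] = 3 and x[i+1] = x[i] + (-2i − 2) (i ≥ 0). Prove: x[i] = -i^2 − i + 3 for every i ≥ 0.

Base case: x[0] = 3, and -0^2 − 0 + 3 = 3.
Assume x[j] = -j^2 − j + 3.
Then x[j+1] = x[j] + (-2j − 2) = (-j^2 − j + 3) + (-2j − 2) = -j^2 − 3j + 1,
and -(j+1)^2 − (j+1) + 3 = -j^2 − 3j + 1.
By induction, x[i] = -i^2 − i + 3 for all i ≥ 0.

x[i] = -i^2 − i + 3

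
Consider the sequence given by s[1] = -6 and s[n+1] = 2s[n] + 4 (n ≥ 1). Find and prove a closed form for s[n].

Claim: s[n] = -2^n − 4.

Base case: s[1] = -6, and -2^1 − 4 = -2 − 4 = -6.
Assume s[m] = -2^m − 4 for some m ≥ 1.
Then s[m+1] = 2s[m] + 4 = 2·(-2^m − 4) + 4 = -2^{m+1} − 8 + 4 = -2^{m+1} − 4.
By induction, s[n] = -2^n − 4 for all n ≥ 1.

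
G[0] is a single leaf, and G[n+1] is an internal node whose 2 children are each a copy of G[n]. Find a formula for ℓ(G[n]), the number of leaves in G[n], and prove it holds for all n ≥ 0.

Claim: ℓ(G[n]) = 2^n.

Base case: ℓ(G[0]) = 1, and 2^0 = 1.
Assume ℓ(G[m]) = 2^m.
Then ℓ(G[m+1]) = 2·ℓ(G[m]) = 2·2^m = 2^{m+1}.
So the formula holds for m+1, and by induction ℓ(G[n]) = 2^n for all n ≥ 0.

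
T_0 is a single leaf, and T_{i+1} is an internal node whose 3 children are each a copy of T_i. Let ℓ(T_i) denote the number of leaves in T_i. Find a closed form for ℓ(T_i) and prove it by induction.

Claim: ℓ(T_i) = 3^i.

Base case: ℓ(T_0) = 1, and 3^0 = 1.
Assume ℓ(T_j) = 3^j.
Then ℓ(T_{j+1}) = 3·ℓ(T_j) = 3·3^j = 3^{j+1}.
Hence ℓ(T_i) = 3^i for every i ≥ 0, by induction.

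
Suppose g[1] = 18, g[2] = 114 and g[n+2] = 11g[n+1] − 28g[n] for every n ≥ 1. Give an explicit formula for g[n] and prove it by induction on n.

Claim: g[n] = 4^n + 2·7^n.

Base cases: g[1] = 18 and 4^1 + 2·7^1 = 18; g[2] = 114 and 4^2 + 2·7^2 = 114.
Assume g[j] = 4^j + 2·7^j for all 1 ≤ j ≤ r, where r ≥ 2.
Then g[r+1] = 11g[r] − 28g[r−1] = 11·(4^r + 2·7^r) − 28·(4^{r−1} + 2·7^{r−1}) = (11·4 − 28)4^{r−1} + 2·(11·7 − 28)7^{r−1} = 16·4^{r−1} + 98·7^{r−1} = 4^{r+1} + 2·7^{r+1}.
This completes the inductive step, so g[n] = 4^n + 2·7^n for all n ≥ 1.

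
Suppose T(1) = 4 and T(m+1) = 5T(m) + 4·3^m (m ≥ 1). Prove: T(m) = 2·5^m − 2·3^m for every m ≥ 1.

Base case: T(1) = 4, and 2·5^1 − 2·3^1 = 10 − 6 = 4.
Assume T(k) = 2·5^k − 2·3^k for some k ≥ 1.
Then T(k+1) = 5T(k) + 4·3^k = 5·(2·5^k − 2·3^k) + 4·3^k = 2·5^{k+1} − 10·3^k + 4·3^k = 2·5^{k+1} − 6·3^k = 2·5^{k+1} − 2·3^{k+1}.
By induction, T(m) = 2·5^m − 2·3^m for all m ≥ 1.

T(m) = 2·5^m − 2·3^m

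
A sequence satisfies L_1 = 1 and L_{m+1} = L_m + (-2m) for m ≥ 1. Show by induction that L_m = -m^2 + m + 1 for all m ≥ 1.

Base case: L_1 = 1, and -1^2 + 1 + 1 = 1.
Assume L_r = -r^2 + r + 1.
Then L_{r+1} = L_r + (-2r) = (-r^2 + r + 1) + (-2r) = -r^2 − r + 1,
and -(r+1)^2 + (r+1) + 1 = -r^2 − r + 1.
By induction, L_m = -m^2 + m + 1 for all m ≥ 1.

L_m = -m^2 + m + 1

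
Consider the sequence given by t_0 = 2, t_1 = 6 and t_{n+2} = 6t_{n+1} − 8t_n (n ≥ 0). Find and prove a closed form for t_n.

Claim: t_n = 4^n + 2^n.

Base cases: t_0 = 2 and 4^0 + 2^0 = 2; t_1 = 6 and 4^1 + 2^1 = 6.
Assume t_j = 4^j + 2^j for all 0 ≤ j ≤ r, where r ≥ 1.
Then t_{r+1} = 6t_r − 8t_{r−1} = 6·(4^r + 2^r) − 8·(4^{r−1} + 2^{r−1}) = (6·4 − 8)4^{r−1} + (6·2 − 8)2^{r−1} = 16·4^{r−1} + 4·2^{r−1} = 4^{r+1} + 2^{r+1}.
This completes the inductive step, so t_n = 4^n + 2^n for all n ≥ 0.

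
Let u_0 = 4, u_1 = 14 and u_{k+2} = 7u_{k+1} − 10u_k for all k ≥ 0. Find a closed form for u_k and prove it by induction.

Claim: u_k = 2·2^k + 2·5^k.

Base cases: u_0 = 4 and 2·2^0 + 2·5^0 = 4; u_1 = 14 and 2·2^1 + 2·5^1 = 14.
Assume u_j = 2·2^j + 2·5^j for all 0 ≤ j ≤ r, where r ≥ 1.
Then u_{r+1} = 7u_r − 10u_{r−1} = 7·(2·2^r + 2·5^r) − 10·(2·2^{r−1} + 2·5^{r−1}) = 2·(7·2 − 10)2^{r−1} + 2·(7·5 − 10)5^{r−1} = 8·2^{r−1} + 50·5^{r−1} = 2·2^{r+1} + 2·5^{r+1}.
Hence u_k = 2·2^k + 2·5^k for every k ≥ 0, by strong induction.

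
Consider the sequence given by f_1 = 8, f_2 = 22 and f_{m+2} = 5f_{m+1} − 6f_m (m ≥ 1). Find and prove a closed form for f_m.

Claim: f_m = 2·3^m + 2^m.

Base cases: f_1 = 8 and 2·3^1 + 2^1 = 8; f_2 = 22 and 2·3^2 + 2^2 = 22.
Assume f_j = 2·3^j + 2^j for all 1 ≤ j ≤ r, where r ≥ 2.
Then f_{r+1} = 5f_r − 6f_{r−1} = 5·(2·3^r + 2^r) − 6·(2·3^{r−1} + 2^{r−1}) = 2·(5·3 − 6)3^{r−1} + (5·2 − 6)2^{r−1} = 18·3^{r−1} + 4·2^{r−1} = 2·3^{r+1} + 2^{r+1}.
This completes the inductive step, so f_m = 2·3^m + 2^m for all m ≥ 1.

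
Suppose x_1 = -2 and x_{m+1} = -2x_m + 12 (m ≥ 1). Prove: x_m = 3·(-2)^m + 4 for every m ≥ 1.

Base case: x_1 = -2, and 3·(-2)^1 + 4 = -6 + 4 = -2.
Assume x_k = 3·(-2)^k + 4 for some k ≥ 1.
Then x_{k+1} = -2x_k + 12 = -2·(3·(-2)^k + 4) + 12 = -6·(-2)^k − 8 + 12 = 3·(-2)^{k+1} + 4.
By induction, x_m = 3·(-2)^m + 4 for all m ≥ 1.

x_m = 3·(-2)^m + 4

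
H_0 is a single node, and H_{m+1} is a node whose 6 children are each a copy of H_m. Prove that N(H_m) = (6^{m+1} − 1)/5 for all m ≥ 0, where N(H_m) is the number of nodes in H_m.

Base case: N(H_0) = 1, and (6^{0+1} − 1)/5 = 1.
Assume N(H_j) = (6^{j+1} − 1)/5.
Then N(H_{j+1}) = 1 + 6N(H_j) = 1 + 6·(6^{j+1} − 1)/5 = 1 + (6^{j+2} − 6)/5 = (5 + 6^{j+2} − 6)/5 = (6^{j+2} − 1)/5.
By induction, N(H_m) = (6^{m+1} − 1)/5 for all m ≥ 0.

N(H_m) = (6^{m+1} − 1)/5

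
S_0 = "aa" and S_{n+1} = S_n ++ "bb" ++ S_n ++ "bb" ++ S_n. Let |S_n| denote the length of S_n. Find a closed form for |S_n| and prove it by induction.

Claim: |S_n| = 4·3^n − 2.

Base case: |S_0| = 2, and 4·3^0 − 2 = 2.
Assume |S_r| = 4·3^r − 2.
Then |S_{r+1}| = 3|S_r| + 4 = 3(4·3^r − 2) + 4 = 4·3^{r+1} − 6 + 4 = 4·3^{r+1} − 2.
By induction, |S_n| = 4·3^n − 2 for all n ≥ 0.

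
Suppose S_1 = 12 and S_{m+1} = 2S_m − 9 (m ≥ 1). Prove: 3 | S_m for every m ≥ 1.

Base case: S_1 = 12 = 3·4, so 3 | S_1.
Assume 3 | S_r, so S_r = 3t for some integer t.
Then S_{r+1} = 2S_r − 9 = 2·(3t) − 9 = 3(2t − 3), so 3 | S_{r+1}.
By induction, 3 | S_m for all m ≥ 1.

3 | S_m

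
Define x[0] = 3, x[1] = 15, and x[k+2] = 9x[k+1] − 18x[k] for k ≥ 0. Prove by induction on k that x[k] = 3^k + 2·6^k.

Base cases: x[0] = 3 and 3^0 + 2·6^0 = 3; x[1] = 15 and 3^1 + 2·6^1 = 15.
Assume x[j] = 3^j + 2·6^j for all 0 ≤ j ≤ r, where r ≥ 1.
Then x[r+1] = 9x[r] − 18x[r−1] = 9·(3^r + 2·6^r) − 18·(3^{r−1} + 2·6^{r−1}) = (9·3 − 18)3^{r−1} + 2·(9·6 − 18)6^{r−1} = 9·3^{r−1} + 72·6^{r−1} = 3^{r+1} + 2·6^{r+1}.
So the formula holds for r+1, and by strong induction x[k] = 3^k + 2·6^k for all k ≥ 0.

x[k] = 3^k + 2·6^k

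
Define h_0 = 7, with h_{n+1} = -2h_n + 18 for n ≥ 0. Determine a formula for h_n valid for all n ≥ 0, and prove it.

Claim: h_n = (-2)^n + 6.

Base case: h_0 = 7, and (-2)^0 + 6 = 1 + 6 = 7.
Assume h_r = (-2)^r + 6 for some r ≥ 0.
Then h_{r+1} = -2h_r + 18 = -2·((-2)^r + 6) + 18 = -2·(-2)^r − 12 + 18 = (-2)^{r+1} + 6.
So the formula holds for r+1, and by induction h_n = (-2)^n + 6 for all n ≥ 0.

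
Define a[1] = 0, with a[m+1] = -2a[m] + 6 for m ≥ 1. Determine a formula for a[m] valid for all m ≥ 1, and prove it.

Claim: a[m] = (-2)^m + 2.

Base case: a[1] = 0, and (-2)^1 + 2 = -2 + 2 = 0.
Assume a[r] = (-2)^r + 2 for some r ≥ 1.
Then a[r+1] = -2a[r] + 6 = -2·((-2)^r + 2) + 6 = -2·(-2)^r − 4 + 6 = (-2)^{r+1} + 2.
Hence a[m] = (-2)^m + 2 for every m ≥ 1, by induction.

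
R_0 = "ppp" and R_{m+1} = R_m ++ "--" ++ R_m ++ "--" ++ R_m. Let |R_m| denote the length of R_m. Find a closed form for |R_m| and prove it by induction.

Claim: |R_m| = 5·3^m − 2.

Base case: |R_0| = 3, and 5·3^0 − 2 = 3.
Assume |R_r| = 5·3^r − 2.
Then |R_{r+1}| = 3|R_r| + 4 = 3(5·3^r − 2) + 4 = 5·3^{r+1} − 6 + 4 = 5·3^{r+1} − 2.
Hence |R_m| = 5·3^m − 2 for every m ≥ 0, by induction.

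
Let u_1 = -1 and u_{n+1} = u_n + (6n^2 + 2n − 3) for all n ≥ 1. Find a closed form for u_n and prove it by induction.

Claim: u_n = 2n^3 − 2n^2 − 3n + 2.

Base case: u_1 = -1, and 2·1^3 − 2·1^2 − 3·1 + 2 = -1.
Assume u_k = 2k^3 − 2k^2 − 3k + 2.
Then u_{k+1} = u_k + (6k^2 + 2k − 3) = (2k^3 − 2k^2 − 3k + 2) + (6k^2 + 2k − 3) = 2k^3 + 4k^2 − k − 1,
and 2·(k+1)^3 − 2·(k+1)^2 − 3·(k+1) + 2 = 2k^3 + 4k^2 − k − 1.
This completes the inductive step, so u_n = 2n^3 − 2n^2 − 3n + 2 for all n ≥ 1.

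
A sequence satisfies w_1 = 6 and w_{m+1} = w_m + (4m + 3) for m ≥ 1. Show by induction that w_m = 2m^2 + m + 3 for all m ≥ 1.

Base case: w_1 = 6, and 2·1^2 + 1 + 3 = 6.
Assume w_r = 2r^2 + r + 3.
Then w_{r+1} = w_r + (4r + 3) = (2r^2 + r + 3) + (4r + 3) = 2r^2 + 5r + 6,
and 2·(r+1)^2 + (r+1) + 3 = 2r^2 + 5r + 6.
Hence w_m = 2m^2 + m + 3 for every m ≥ 1, by induction.

w_m = 2m^2 + m + 3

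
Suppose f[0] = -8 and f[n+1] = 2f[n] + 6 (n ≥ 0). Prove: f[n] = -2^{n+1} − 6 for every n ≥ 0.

Base case: f[0] = -8, and -2^{0+1} − 6 = -2 − 6 = -8.
Assume f[m] = -2^{m+1} − 6 for some m ≥ 0.
Then f[m+1] = 2f[m] + 6 = 2·(-2^{m+1} − 6) + 6 = -2^{m+2} − 12 + 6 = -2^{m+2} − 6.
By induction, f[n] = -2^{n+1} − 6 for all n ≥ 0.

f[n] = -2^{n+1} − 6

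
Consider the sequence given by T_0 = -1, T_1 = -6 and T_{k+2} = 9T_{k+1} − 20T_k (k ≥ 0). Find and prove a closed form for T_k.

Claim: T_k = 4^k − 2·5^k.

Base cases: T_0 = -1 and 4^0 − 2·5^0 = -1; T_1 = -6 and 4^1 − 2·5^1 = -6.
Assume T_j = 4^j − 2·5^j for all 0 ≤ j ≤ m, where m ≥ 1.
Then T_{m+1} = 9T_m − 20T_{m−1} = 9·(4^m − 2·5^m) − 20·(4^{m−1} − 2·5^{m−1}) = (9·4 − 20)4^{m−1} − 2·(9·5 − 20)5^{m−1} = 16·4^{m−1} − 50·5^{m−1} = 4^{m+1} − 2·5^{m+1}.
By strong induction, T_k = 4^k − 2·5^k for all k ≥ 0.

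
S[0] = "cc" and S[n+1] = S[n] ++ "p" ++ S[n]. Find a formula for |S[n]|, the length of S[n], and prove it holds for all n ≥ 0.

Claim: |S[n]| = 3·2^n − 1.

Base case: |S[0]| = 2, and 3·2^0 − 1 = 2.
Assume |S[j]| = 3·2^j − 1.
Then |S[j+1]| = |S[j]| + 1 + |S[j]| = 2|S[j]| + 1 = 2(3·2^j − 1) + 1 = 3·2^{j+1} − 2 + 1 = 3·2^{j+1} − 1.
This completes the inductive step, so |S[n]| = 3·2^n − 1 for all n ≥ 0.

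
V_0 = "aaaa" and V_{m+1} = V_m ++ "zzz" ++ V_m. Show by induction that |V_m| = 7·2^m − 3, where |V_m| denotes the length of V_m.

Base case: |V_0| = 4, and 7·2^0 − 3 = 4.
Assume |V_j| = 7·2^j − 3.
Then |V_{j+1}| = |V_j| + 3 + |V_j| = 2|V_j| + 3 = 2(7·2^j − 3) + 3 = 7·2^{j+1} − 6 + 3 = 7·2^{j+1} − 3.
This completes the inductive step, so |V_m| = 7·2^m − 3 for all m ≥ 0.

|V_m| = 7·2^m − 3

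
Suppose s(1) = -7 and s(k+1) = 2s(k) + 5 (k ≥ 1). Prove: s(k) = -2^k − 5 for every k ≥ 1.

Base case: s(1) = -7, and -2^1 − 5 = -2 − 5 = -7.
Assume s(r) = -2^r − 5 for some r ≥ 1.
Then s(r+1) = 2s(r) + 5 = 2·(-2^r − 5) + 5 = -2^{r+1} − 10 + 5 = -2^{r+1} − 5.
Hence s(k) = -2^k − 5 for every k ≥ 1, by induction.

s(k) = -2^k − 5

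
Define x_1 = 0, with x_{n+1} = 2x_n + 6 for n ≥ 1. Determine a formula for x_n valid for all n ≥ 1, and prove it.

Claim: x_n = 3·2^n − 6.

Base case: x_1 = 0, and 3·2^1 − 6 = 6 − 6 = 0.
Assume x_r = 3·2^r − 6 for some r ≥ 1.
Then x_{r+1} = 2x_r + 6 = 2·(3·2^r − 6) + 6 = 6·2^r − 12 + 6 = 3·2^{r+1} − 6.
Hence x_n = 3·2^n − 6 for every n ≥ 1, by induction.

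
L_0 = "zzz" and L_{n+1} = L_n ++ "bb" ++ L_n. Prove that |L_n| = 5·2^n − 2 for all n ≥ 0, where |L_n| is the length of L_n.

Base case: |L_0| = 3, and 5·2^0 − 2 = 3.
Assume |L_k| = 5·2^k − 2.
Then |L_{k+1}| = |L_k| + 2 + |L_k| = 2|L_k| + 2 = 2(5·2^k − 2) + 2 = 5·2^{k+1} − 4 + 2 = 5·2^{k+1} − 2.
By induction, |L_n| = 5·2^n − 2 for all n ≥ 0.

|L_n| = 5·2^n − 2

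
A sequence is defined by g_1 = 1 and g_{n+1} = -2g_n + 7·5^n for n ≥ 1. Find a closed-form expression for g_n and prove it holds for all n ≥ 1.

Claim: g_n = 2·(-2)^n + 5^n.

Base case: g_1 = 1, and 2·(-2)^1 + 5^1 = -4 + 5 = 1.
Assume g_j = 2·(-2)^j + 5^j for some j ≥ 1.
Then g_{j+1} = -2g_j + 7·5^j = -2·(2·(-2)^j + 5^j) + 7·5^j = 2·(-2)^{j+1} − 2·5^j + 7·5^j = 2·(-2)^{j+1} + 5·5^j = 2·(-2)^{j+1} + 5^{j+1}.
By induction, g_n = 2·(-2)^n + 5^n for all n ≥ 1.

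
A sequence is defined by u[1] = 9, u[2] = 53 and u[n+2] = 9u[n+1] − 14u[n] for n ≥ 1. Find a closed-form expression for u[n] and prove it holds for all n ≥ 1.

Claim: u[n] = 7^n + 2^n.

Base cases: u[1] = 9 and 7^1 + 2^1 = 9; u[2] = 53 and 7^2 + 2^2 = 53.
Assume u[i] = 7^i + 2^i for all 1 ≤ i ≤ j, where j ≥ 2.
Then u[j+1] = 9u[j] − 14u[j−1] = 9·(7^j + 2^j) − 14·(7^{j−1} + 2^{j−1}) = (9·7 − 14)7^{j−1} + (9·2 − 14)2^{j−1} = 49·7^{j−1} + 4·2^{j−1} = 7^{j+1} + 2^{j+1}.
Hence u[n] = 7^n + 2^n for every n ≥ 1, by strong induction.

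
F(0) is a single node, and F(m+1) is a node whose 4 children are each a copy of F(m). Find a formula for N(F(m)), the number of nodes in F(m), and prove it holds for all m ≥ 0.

Claim: N(F(m)) = (4^{m+1} − 1)/3.

Base case: N(F(0)) = 1, and (4^{0+1} − 1)/3 = 1.
Assume N(F(k)) = (4^{k+1} − 1)/3.
Then N(F(k+1)) = 1 + 4N(F(k)) = 1 + 4·(4^{k+1} − 1)/3 = 1 + (4^{k+2} − 4)/3 = (3 + 4^{k+2} − 4)/3 = (4^{k+2} − 1)/3.
This completes the inductive step, so N(F(m)) = (4^{m+1} − 1)/3 for all m ≥ 0.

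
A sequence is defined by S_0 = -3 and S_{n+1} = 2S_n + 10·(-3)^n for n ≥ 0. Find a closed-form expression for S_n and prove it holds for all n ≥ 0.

Claim: S_n = -2^n − 2·(-3)^n.

Base case: S_0 = -3, and -2^0 − 2·(-3)^0 = -1 − 2 = -3.
Assume S_r = -2^r − 2·(-3)^r for some r ≥ 0.
Then S_{r+1} = 2S_r + 10·(-3)^r = 2·(-2^r − 2·(-3)^r) + 10·(-3)^r = -2^{r+1} − 4·(-3)^r + 10·(-3)^r = -2^{r+1} + 6·(-3)^r = -2^{r+1} − 2·(-3)^{r+1}.
This completes the inductive step, so S_n = -2^n − 2·(-3)^n for all n ≥ 0.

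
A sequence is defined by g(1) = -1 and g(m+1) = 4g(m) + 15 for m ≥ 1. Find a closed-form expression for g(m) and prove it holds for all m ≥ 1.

Claim: g(m) = 4^m − 5.

Base case: g(1) = -1, and 4^1 − 5 = 4 − 5 = -1.
Assume g(j) = 4^j − 5 for some j ≥ 1.
Then g(j+1) = 4g(j) + 15 = 4·(4^j − 5) + 15 = 4^{j+1} − 20 + 15 = 4^{j+1} − 5.
This completes the inductive step, so g(m) = 4^m − 5 for all m ≥ 1.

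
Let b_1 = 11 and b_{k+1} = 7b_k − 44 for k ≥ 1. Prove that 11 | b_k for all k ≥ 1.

Base case: b_1 = 11 = 11·1, so 11 | b_1.
Assume 11 | b_m, so b_m = 11t for some integer t.
Then b_{m+1} = 7b_m − 44 = 7·(11t) − 44 = 11(7t − 4), so 11 | b_{m+1}.
This completes the inductive step, so 11 | b_k for all k ≥ 1.

11 | b_k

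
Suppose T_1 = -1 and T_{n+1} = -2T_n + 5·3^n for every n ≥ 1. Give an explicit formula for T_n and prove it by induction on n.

Claim: T_n = 2·(-2)^n + 3^n.

Base case: T_1 = -1, and 2·(-2)^1 + 3^1 = -4 + 3 = -1.
Assume T_r = 2·(-2)^r + 3^r for some r ≥ 1.
Then T_{r+1} = -2T_r + 5·3^r = -2·(2·(-2)^r + 3^r) + 5·3^r = 2·(-2)^{r+1} − 2·3^r + 5·3^r = 2·(-2)^{r+1} + 3·3^r = 2·(-2)^{r+1} + 3^{r+1}.
Hence T_n = 2·(-2)^n + 3^n for every n ≥ 1, by induction.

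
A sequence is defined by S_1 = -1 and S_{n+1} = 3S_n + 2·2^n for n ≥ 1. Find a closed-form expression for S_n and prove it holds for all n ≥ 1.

Claim: S_n = 3^n − 2·2^n.

Base case: S_1 = -1, and 3^1 − 2·2^1 = 3 − 4 = -1.
Assume S_k = 3^k − 2·2^k for some k ≥ 1.
Then S_{k+1} = 3S_k + 2·2^k = 3·(3^k − 2·2^k) + 2·2^k = 3^{k+1} − 6·2^k + 2·2^k = 3^{k+1} − 4·2^k = 3^{k+1} − 2·2^{k+1}.
By induction, S_n = 3^n − 2·2^n for all n ≥ 1.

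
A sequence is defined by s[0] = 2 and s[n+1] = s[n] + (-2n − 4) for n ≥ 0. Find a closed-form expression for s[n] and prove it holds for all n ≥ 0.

Claim: s[n] = -n^2 − 3n + 2.

Base case: s[0] = 2, and -0^2 − 3·0 + 2 = 2.
Assume s[k] = -k^2 − 3k + 2.
Then s[k+1] = s[k] + (-2k − 4) = (-k^2 − 3k + 2) + (-2k − 4) = -k^2 − 5k − 2,
and -(k+1)^2 − 3·(k+1) + 2 = -k^2 − 5k − 2.
This completes the inductive step, so s[n] = -n^2 − 3n + 2 for all n ≥ 0.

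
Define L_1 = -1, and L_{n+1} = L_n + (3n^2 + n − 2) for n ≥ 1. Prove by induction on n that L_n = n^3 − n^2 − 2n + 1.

Base case: L_1 = -1, and 1^3 − 1^2 − 2·1 + 1 = -1.
Assume L_r = r^3 − r^2 − 2r + 1.
Then L_{r+1} = L_r + (3r^2 + r − 2) = (r^3 − r^2 − 2r + 1) + (3r^2 + r − 2) = r^3 + 2r^2 − r − 1,
and (r+1)^3 − (r+1)^2 − 2·(r+1) + 1 = r^3 + 2r^2 − r − 1.
Hence L_n = n^3 − n^2 − 2n + 1 for every n ≥ 1, by induction.

L_n = n^3 − n^2 − 2n + 1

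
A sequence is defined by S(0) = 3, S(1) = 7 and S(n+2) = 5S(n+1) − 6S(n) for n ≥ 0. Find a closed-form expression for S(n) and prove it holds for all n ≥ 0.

Claim: S(n) = 3^n + 2·2^n.

Base cases: S(0) = 3 and 3^0 + 2·2^0 = 3; S(1) = 7 and 3^1 + 2·2^1 = 7.
Assume S(i) = 3^i + 2·2^i for all 0 ≤ i ≤ j, where j ≥ 1.
Then S(j+1) = 5S(j) − 6S(j−1) = 5·(3^j + 2·2^j) − 6·(3^{j−1} + 2·2^{j−1}) = (5·3 − 6)3^{j−1} + 2·(5·2 − 6)2^{j−1} = 9·3^{j−1} + 8·2^{j−1} = 3^{j+1} + 2·2^{j+1}.
By strong induction, S(n) = 3^n + 2·2^n for all n ≥ 0.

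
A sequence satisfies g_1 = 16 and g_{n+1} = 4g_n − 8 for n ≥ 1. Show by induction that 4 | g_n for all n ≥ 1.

Base case: g_1 = 16 = 4·4, so 4 | g_1.
Assume 4 | g_r, so g_r = 4t for some integer t.
Then g_{r+1} = 4g_r − 8 = 4·(4t) − 8 = 4(4t − 2), so 4 | g_{r+1}.
So the property holds for r+1, and by induction 4 | g_n for all n ≥ 1.

4 | g_n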